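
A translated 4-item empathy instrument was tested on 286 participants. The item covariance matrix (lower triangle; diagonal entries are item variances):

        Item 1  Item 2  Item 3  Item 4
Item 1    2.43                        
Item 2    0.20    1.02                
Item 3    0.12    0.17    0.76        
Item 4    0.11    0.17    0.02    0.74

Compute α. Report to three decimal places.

Σσ²ᵢ = 2.43 + 1.02 + 0.76 + 0.74 = 4.95
Sum of the distinct covariances = 0.79
Var(T) = 4.95 + 2 × 0.79 = 6.53
α = (k/(k−1))·(1 − Σσ²ᵢ/Var(T)) = (4/3)·(1 − 4.95/6.53) = 0.323

α = 0.323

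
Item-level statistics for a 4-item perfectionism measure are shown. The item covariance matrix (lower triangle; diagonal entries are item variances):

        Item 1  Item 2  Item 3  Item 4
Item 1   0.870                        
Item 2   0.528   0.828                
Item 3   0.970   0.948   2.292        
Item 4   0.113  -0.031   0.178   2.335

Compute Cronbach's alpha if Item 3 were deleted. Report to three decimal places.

Remaining items: Item 1, Item 2, Item 4 (k = 3).
Σσ²ᵢ = 0.870 + 0.828 + 2.335 = 4.033
σ²_T = 4.033 + 2 × 0.610 = 5.253
α (item deleted) = (3/2)·(1 − 4.033/5.253) = 0.348

Cronbach's alpha = 0.348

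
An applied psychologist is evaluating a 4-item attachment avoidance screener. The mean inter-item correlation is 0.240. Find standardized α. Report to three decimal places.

α = 0.558

Standardized α = k·r̄ / (1 + (k−1)·r̄) = 4 × 0.240 / (1 + 3 × 0.240)
  = 0.9600 / 1.7200 = 0.558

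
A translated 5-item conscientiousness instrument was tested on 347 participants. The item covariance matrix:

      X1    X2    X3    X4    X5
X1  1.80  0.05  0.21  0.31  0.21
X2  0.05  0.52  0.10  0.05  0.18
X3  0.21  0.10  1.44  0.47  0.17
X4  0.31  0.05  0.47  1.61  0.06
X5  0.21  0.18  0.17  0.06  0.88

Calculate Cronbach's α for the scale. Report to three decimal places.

sum of item variances = 1.80 + 0.52 + 1.44 + 1.61 + 0.88 = 6.25
Sum of off-diagonal covariances = 1.81
σ²_T = 6.25 + 2 × 1.81 = 9.87
α = (k/(k−1))·(1 − sum of item variances/σ²_T) = (5/4)·(1 − 6.25/9.87) = 0.458

α = 0.458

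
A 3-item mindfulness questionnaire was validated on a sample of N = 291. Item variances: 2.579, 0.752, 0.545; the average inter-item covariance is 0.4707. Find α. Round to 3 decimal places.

α = 0.632

sum of item variances = 2.579 + 0.752 + 0.545 = 3.876
Sum of the 3 distinct covariances = 3 × 0.4707 = 1.4121
total variance = sum of item variances + 2·Σcov = 3.876 + 2 × 1.4121 = 6.7002
α = (3/2)·(1 − 3.876/6.7002) = 0.632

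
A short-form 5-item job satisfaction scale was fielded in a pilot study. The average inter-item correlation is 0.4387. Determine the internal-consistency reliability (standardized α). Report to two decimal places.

Standardized α = k·r̄ / (1 + (k−1)·r̄) = 5 × 0.4387 / (1 + 4 × 0.4387)
  = 2.1935 / 2.7548 = 0.80

standardized α = 0.80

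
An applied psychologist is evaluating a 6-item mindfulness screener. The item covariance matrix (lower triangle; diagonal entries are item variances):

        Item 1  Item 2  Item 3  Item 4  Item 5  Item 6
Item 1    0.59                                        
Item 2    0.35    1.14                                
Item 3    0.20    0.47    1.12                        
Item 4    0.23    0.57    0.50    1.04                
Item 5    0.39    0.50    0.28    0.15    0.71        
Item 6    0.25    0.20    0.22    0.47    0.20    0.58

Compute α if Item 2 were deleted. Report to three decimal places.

Remaining items: Item 1, Item 3, Item 4, Item 5, Item 6 (k = 5).
sum of item variances = 0.59 + 1.12 + 1.04 + 0.71 + 0.58 = 4.04
σ²_T = 4.04 + 2 × 2.89 = 9.82
α (item deleted) = (5/4)·(1 − 4.04/9.82) = 0.736

α = 0.736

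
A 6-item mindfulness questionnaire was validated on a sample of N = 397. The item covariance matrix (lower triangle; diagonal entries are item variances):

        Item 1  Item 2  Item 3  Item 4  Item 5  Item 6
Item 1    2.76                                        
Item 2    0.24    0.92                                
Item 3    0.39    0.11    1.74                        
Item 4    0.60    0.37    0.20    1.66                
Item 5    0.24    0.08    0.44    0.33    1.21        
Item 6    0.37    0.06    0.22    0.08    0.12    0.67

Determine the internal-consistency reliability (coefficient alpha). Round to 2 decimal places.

ΣVar(i) = 2.76 + 0.92 + 1.74 + 1.66 + 1.21 + 0.67 = 8.96
Sum of the distinct covariances = 3.85
total variance = 8.96 + 2 × 3.85 = 16.66
α = (k/(k−1))·(1 − ΣVar(i)/total variance) = (6/5)·(1 − 8.96/16.66) = 0.55

coefficient alpha = 0.55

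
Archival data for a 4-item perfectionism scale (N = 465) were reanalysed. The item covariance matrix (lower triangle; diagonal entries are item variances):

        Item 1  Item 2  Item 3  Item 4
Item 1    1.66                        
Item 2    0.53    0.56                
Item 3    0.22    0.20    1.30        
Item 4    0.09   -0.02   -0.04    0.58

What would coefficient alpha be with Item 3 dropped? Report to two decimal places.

α = 0.45

Remaining items: Item 1, Item 2, Item 4 (k = 3).
sum of item variances = 1.66 + 0.56 + 0.58 = 2.80
total variance = 2.80 + 2 × 0.60 = 4.00
α (item deleted) = (3/2)·(1 − 2.80/4.00) = 0.45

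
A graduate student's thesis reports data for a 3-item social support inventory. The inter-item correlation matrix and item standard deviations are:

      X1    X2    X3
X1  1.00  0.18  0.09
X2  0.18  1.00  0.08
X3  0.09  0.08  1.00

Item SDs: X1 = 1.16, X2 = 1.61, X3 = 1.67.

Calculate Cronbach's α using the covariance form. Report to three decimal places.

Cronbach's α = 0.266

Σσ²ᵢ = 1.16² + 1.61² + 1.67² = 6.7266
Covariances σ_ij = r_ij · s_i · s_j:
  σ(X1,X2) = 0.18 × 1.16 × 1.61 = 0.3362
  σ(X1,X3) = 0.09 × 1.16 × 1.67 = 0.1743
  σ(X2,X3) = 0.08 × 1.61 × 1.67 = 0.2151
σ²_T = Σσ²ᵢ + 2·Σσ_ij = 6.7266 + 2 × 0.7256 = 8.1778
α = (3/2)·(1 − 6.7266/8.1778) = 0.266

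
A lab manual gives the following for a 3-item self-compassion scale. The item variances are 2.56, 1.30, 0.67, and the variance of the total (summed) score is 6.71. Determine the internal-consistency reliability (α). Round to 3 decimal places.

Σσ²ᵢ = 2.56 + 1.30 + 0.67 = 4.53
α = (k/(k−1))·(1 − Σσ²ᵢ/σ²_total) = (3/2)·(1 − 4.53/6.71) = 0.487

α = 0.487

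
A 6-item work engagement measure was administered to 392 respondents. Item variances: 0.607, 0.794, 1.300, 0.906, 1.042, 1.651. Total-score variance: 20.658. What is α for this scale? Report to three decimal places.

ΣVar(i) = 0.607 + 0.794 + 1.300 + 0.906 + 1.042 + 1.651 = 6.300
α = (k/(k−1))·(1 − ΣVar(i)/σ²_T) = (6/5)·(1 − 6.300/20.658) = 0.834

α = 0.834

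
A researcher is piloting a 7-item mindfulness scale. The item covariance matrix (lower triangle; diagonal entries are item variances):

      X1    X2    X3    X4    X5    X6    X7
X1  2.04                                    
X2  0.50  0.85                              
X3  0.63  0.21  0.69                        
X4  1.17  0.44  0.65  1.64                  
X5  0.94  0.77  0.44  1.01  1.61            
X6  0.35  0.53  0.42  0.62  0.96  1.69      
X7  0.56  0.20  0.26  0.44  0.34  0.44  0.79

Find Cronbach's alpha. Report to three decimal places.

Σσ²ᵢ = 2.04 + 0.85 + 0.69 + 1.64 + 1.61 + 1.69 + 0.79 = 9.31
Sum of the distinct covariances = 11.88
Var(T) = 9.31 + 2 × 11.88 = 33.07
α = (k/(k−1))·(1 − Σσ²ᵢ/Var(T)) = (7/6)·(1 − 9.31/33.07) = 0.838

α = 0.838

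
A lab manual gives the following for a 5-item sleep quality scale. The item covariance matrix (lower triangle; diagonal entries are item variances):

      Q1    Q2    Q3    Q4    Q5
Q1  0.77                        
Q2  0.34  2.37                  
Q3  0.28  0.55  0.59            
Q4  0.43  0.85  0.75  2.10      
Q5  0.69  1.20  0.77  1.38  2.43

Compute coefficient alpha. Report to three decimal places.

Σσᵢ² = 0.77 + 2.37 + 0.59 + 2.10 + 2.43 = 8.26
Sum of off-diagonal covariances = 7.24
σ²_total = 8.26 + 2 × 7.24 = 22.74
α = (k/(k−1))·(1 − Σσᵢ²/σ²_total) = (5/4)·(1 − 8.26/22.74) = 0.796

coefficient alpha = 0.796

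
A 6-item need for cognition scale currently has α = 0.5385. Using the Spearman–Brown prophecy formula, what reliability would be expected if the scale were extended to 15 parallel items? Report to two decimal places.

predicted reliability = 0.74

Length factor m = 15/6 = 2.5000
α' = m·α / (1 + (m−1)·α)
   = 15/6 × 0.5385 / (1 + (15/6 − 1) × 0.5385)
   = 1.3462 / 1.8077 = 0.74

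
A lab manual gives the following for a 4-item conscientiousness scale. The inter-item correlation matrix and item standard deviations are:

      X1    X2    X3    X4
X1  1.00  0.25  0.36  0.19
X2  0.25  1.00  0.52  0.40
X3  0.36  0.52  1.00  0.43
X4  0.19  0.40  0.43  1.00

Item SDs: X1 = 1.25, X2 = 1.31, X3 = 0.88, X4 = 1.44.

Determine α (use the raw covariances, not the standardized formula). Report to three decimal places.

Σσ²ᵢ = 1.25² + 1.31² + 0.88² + 1.44² = 6.1266
Covariances σ_ij = r_ij · s_i · s_j:
  σ(X1,X2) = 0.25 × 1.25 × 1.31 = 0.4094
  σ(X1,X3) = 0.36 × 1.25 × 0.88 = 0.3960
  σ(X1,X4) = 0.19 × 1.25 × 1.44 = 0.3420
  σ(X2,X3) = 0.52 × 1.31 × 0.88 = 0.5995
  σ(X2,X4) = 0.40 × 1.31 × 1.44 = 0.7546
  σ(X3,X4) = 0.43 × 0.88 × 1.44 = 0.5449
σ²_T = Σσ²ᵢ + 2·Σσ_ij = 6.1266 + 2 × 3.0464 = 12.2194
α = (4/3)·(1 − 6.1266/12.2194) = 0.665

α = 0.665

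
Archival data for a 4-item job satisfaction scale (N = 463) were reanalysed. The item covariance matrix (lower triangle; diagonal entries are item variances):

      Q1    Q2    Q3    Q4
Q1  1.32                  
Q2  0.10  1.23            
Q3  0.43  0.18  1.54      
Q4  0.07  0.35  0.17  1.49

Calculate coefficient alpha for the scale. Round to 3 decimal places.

coefficient alpha = 0.424

ΣVar(i) = 1.32 + 1.23 + 1.54 + 1.49 = 5.58
Sum of the distinct covariances = 1.30
total variance = 5.58 + 2 × 1.30 = 8.18
α = (k/(k−1))·(1 − ΣVar(i)/total variance) = (4/3)·(1 − 5.58/8.18) = 0.424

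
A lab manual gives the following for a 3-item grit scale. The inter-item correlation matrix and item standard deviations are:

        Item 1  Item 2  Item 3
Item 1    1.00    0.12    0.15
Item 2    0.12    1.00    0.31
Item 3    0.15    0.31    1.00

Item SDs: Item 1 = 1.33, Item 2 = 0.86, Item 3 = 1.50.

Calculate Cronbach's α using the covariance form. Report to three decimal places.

Cronbach's α = 0.390

Σσ²ᵢ = 1.33² + 0.86² + 1.50² = 4.7585
Covariances σ_ij = r_ij · s_i · s_j:
  σ(Item 1,Item 2) = 0.12 × 1.33 × 0.86 = 0.1373
  σ(Item 1,Item 3) = 0.15 × 1.33 × 1.50 = 0.2993
  σ(Item 2,Item 3) = 0.31 × 0.86 × 1.50 = 0.3999
σ²_T = Σσ²ᵢ + 2·Σσ_ij = 4.7585 + 2 × 0.8365 = 6.4315
α = (3/2)·(1 − 4.7585/6.4315) = 0.390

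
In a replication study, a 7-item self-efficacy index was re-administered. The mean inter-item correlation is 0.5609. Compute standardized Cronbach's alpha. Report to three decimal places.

Standardized α = k·r̄ / (1 + (k−1)·r̄) = 7 × 0.5609 / (1 + 6 × 0.5609)
  = 3.9263 / 4.3654 = 0.899

standardized Cronbach's alpha = 0.899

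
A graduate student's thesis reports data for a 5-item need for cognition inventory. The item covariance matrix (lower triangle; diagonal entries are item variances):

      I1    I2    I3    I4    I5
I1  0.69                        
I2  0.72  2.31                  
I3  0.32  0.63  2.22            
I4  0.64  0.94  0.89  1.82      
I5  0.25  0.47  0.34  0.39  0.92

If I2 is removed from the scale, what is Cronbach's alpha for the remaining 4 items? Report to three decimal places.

α = 0.667

Remaining items: I1, I3, I4, I5 (k = 4).
sum of item variances = 0.69 + 2.22 + 1.82 + 0.92 = 5.65
total variance = 5.65 + 2 × 2.83 = 11.31
α (item deleted) = (4/3)·(1 − 5.65/11.31) = 0.667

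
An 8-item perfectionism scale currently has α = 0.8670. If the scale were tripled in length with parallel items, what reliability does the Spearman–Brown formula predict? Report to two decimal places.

Length factor m = 3
α' = m·α / (1 + (m−1)·α)
   = 3 × 0.8670 / (1 + (3 − 1) × 0.8670)
   = 2.6010 / 2.7340 = 0.95

predicted reliability = 0.95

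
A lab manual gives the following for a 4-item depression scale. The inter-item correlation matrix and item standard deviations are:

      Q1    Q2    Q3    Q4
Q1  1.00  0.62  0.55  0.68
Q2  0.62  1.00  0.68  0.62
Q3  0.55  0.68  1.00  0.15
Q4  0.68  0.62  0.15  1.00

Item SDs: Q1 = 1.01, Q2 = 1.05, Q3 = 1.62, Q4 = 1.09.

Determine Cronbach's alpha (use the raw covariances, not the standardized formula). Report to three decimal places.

Σσ²ᵢ = 1.01² + 1.05² + 1.62² + 1.09² = 5.9351
Covariances σ_ij = r_ij · s_i · s_j:
  σ(Q1,Q2) = 0.62 × 1.01 × 1.05 = 0.6575
  σ(Q1,Q3) = 0.55 × 1.01 × 1.62 = 0.8999
  σ(Q1,Q4) = 0.68 × 1.01 × 1.09 = 0.7486
  σ(Q2,Q3) = 0.68 × 1.05 × 1.62 = 1.1567
  σ(Q2,Q4) = 0.62 × 1.05 × 1.09 = 0.7096
  σ(Q3,Q4) = 0.15 × 1.62 × 1.09 = 0.2649
σ²_T = Σσ²ᵢ + 2·Σσ_ij = 5.9351 + 2 × 4.4372 = 14.8095
α = (4/3)·(1 − 5.9351/14.8095) = 0.799

α = 0.799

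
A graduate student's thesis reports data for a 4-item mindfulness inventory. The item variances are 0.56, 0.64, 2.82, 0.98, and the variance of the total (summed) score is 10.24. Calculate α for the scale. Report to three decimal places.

α = 0.682

Σσᵢ² = 0.56 + 0.64 + 2.82 + 0.98 = 5.00
α = (k/(k−1))·(1 − Σσᵢ²/Var(T)) = (4/3)·(1 − 5.00/10.24) = 0.682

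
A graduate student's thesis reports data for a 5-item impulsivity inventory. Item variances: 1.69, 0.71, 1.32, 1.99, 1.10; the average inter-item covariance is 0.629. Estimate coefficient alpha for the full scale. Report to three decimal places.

α = 0.811

ΣVar(i) = 1.69 + 0.71 + 1.32 + 1.99 + 1.10 = 6.81
Sum of the 10 distinct covariances = 10 × 0.629 = 6.290
total variance = ΣVar(i) + 2·Σcov = 6.81 + 2 × 6.290 = 19.390
α = (5/4)·(1 − 6.81/19.390) = 0.811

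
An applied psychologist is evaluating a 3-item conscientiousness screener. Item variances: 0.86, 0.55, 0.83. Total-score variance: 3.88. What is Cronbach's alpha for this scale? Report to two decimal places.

ΣVar(i) = 0.86 + 0.55 + 0.83 = 2.24
α = (k/(k−1))·(1 − ΣVar(i)/σ²_T) = (3/2)·(1 − 2.24/3.88) = 0.63

Cronbach's alpha = 0.63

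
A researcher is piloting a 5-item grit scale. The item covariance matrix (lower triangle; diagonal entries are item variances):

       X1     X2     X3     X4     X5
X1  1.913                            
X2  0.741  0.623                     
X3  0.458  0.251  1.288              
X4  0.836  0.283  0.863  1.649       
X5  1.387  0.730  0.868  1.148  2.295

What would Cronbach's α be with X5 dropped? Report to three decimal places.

Cronbach's α = 0.742

Remaining items: X1, X2, X3, X4 (k = 4).
sum of item variances = 1.913 + 0.623 + 1.288 + 1.649 = 5.473
σ²_T = 5.473 + 2 × 3.432 = 12.337
α (item deleted) = (4/3)·(1 − 5.473/12.337) = 0.742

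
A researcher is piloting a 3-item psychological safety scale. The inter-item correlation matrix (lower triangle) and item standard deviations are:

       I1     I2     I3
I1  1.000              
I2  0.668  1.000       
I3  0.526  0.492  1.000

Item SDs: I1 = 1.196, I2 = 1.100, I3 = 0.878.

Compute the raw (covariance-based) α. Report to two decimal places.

Σσ²ᵢ = 1.196² + 1.100² + 0.878² = 3.4113
Covariances σ_ij = r_ij · s_i · s_j:
  σ(I1,I2) = 0.668 × 1.196 × 1.100 = 0.8788
  σ(I1,I3) = 0.526 × 1.196 × 0.878 = 0.5523
  σ(I2,I3) = 0.492 × 1.100 × 0.878 = 0.4752
σ²_T = Σσ²ᵢ + 2·Σσ_ij = 3.4113 + 2 × 1.9063 = 7.2239
α = (3/2)·(1 − 3.4113/7.2239) = 0.79

α = 0.79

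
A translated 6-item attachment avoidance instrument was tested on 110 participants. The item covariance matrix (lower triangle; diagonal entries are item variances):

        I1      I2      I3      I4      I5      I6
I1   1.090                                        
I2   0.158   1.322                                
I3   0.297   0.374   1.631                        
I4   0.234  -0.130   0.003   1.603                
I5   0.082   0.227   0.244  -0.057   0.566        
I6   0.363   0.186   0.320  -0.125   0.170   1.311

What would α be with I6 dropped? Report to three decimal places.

Remaining items: I1, I2, I3, I4, I5 (k = 5).
Σσ²ᵢ = 1.090 + 1.322 + 1.631 + 1.603 + 0.566 = 6.212
total variance = 6.212 + 2 × 1.432 = 9.076
α (item deleted) = (5/4)·(1 − 6.212/9.076) = 0.394

α = 0.394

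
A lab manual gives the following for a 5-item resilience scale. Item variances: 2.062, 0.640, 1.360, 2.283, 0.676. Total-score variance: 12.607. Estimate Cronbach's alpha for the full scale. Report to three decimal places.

α = 0.554

Σσ²ᵢ = 2.062 + 0.640 + 1.360 + 2.283 + 0.676 = 7.021
α = (k/(k−1))·(1 − Σσ²ᵢ/total variance) = (5/4)·(1 − 7.021/12.607) = 0.554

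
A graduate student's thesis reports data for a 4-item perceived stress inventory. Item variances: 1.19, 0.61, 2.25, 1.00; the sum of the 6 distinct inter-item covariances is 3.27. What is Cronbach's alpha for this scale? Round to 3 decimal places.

Σσᵢ² = 1.19 + 0.61 + 2.25 + 1.00 = 5.05
Sum of distinct covariances = 3.27
Var(T) = Σσᵢ² + 2·Σcov = 5.05 + 2 × 3.27 = 11.59
α = (4/3)·(1 − 5.05/11.59) = 0.752

Cronbach's alpha = 0.752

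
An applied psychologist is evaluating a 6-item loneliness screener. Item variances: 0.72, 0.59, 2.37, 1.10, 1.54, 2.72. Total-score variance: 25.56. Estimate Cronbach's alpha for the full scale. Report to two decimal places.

sum of item variances = 0.72 + 0.59 + 2.37 + 1.10 + 1.54 + 2.72 = 9.04
α = (k/(k−1))·(1 − sum of item variances/total variance) = (6/5)·(1 − 9.04/25.56) = 0.78

α = 0.78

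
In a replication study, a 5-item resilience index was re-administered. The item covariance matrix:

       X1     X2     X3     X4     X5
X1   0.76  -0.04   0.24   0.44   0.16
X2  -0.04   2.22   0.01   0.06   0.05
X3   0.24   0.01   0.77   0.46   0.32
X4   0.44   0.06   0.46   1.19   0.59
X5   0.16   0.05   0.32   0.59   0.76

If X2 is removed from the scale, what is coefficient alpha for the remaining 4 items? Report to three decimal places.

coefficient alpha = 0.746

Remaining items: X1, X3, X4, X5 (k = 4).
sum of item variances = 0.76 + 0.77 + 1.19 + 0.76 = 3.48
σ²_T = 3.48 + 2 × 2.21 = 7.90
α (item deleted) = (4/3)·(1 − 3.48/7.90) = 0.746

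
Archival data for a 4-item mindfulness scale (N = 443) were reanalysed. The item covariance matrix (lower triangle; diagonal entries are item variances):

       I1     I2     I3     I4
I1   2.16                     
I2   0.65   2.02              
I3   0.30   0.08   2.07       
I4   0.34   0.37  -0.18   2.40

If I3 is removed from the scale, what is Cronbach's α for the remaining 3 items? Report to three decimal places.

Remaining items: I1, I2, I4 (k = 3).
Σσᵢ² = 2.16 + 2.02 + 2.40 = 6.58
total variance = 6.58 + 2 × 1.36 = 9.30
α (item deleted) = (3/2)·(1 − 6.58/9.30) = 0.439

Cronbach's α = 0.439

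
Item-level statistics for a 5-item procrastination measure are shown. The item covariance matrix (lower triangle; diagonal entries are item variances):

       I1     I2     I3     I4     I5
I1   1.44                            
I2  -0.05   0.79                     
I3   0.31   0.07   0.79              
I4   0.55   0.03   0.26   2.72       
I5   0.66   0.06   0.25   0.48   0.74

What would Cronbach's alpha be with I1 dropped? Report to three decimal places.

Remaining items: I2, I3, I4, I5 (k = 4).
Σσ²ᵢ = 0.79 + 0.79 + 2.72 + 0.74 = 5.04
σ²_T = 5.04 + 2 × 1.15 = 7.34
α (item deleted) = (4/3)·(1 − 5.04/7.34) = 0.418

Cronbach's alpha = 0.418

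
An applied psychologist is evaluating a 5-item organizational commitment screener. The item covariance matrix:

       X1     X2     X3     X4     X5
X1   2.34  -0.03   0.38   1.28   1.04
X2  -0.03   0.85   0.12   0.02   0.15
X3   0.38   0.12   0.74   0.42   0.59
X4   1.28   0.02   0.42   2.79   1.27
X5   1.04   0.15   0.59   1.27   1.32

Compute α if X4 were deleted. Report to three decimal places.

Remaining items: X1, X2, X3, X5 (k = 4).
Σσ²ᵢ = 2.34 + 0.85 + 0.74 + 1.32 = 5.25
total variance = 5.25 + 2 × 2.25 = 9.75
α (item deleted) = (4/3)·(1 − 5.25/9.75) = 0.615

α = 0.615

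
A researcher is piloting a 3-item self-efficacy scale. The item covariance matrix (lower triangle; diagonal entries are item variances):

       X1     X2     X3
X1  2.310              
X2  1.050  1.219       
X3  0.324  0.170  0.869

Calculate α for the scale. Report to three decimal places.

Σσ²ᵢ = 2.310 + 1.219 + 0.869 = 4.398
Sum of the distinct covariances = 1.544
total variance = 4.398 + 2 × 1.544 = 7.486
α = (k/(k−1))·(1 − Σσ²ᵢ/total variance) = (3/2)·(1 − 4.398/7.486) = 0.619

α = 0.619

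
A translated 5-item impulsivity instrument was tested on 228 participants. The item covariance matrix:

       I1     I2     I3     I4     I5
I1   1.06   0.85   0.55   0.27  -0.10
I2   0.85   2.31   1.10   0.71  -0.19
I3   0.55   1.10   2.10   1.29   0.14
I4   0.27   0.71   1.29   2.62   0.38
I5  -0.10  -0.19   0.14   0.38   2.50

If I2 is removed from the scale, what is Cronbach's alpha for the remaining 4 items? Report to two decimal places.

Remaining items: I1, I3, I4, I5 (k = 4).
Σσ²ᵢ = 1.06 + 2.10 + 2.62 + 2.50 = 8.28
σ²_T = 8.28 + 2 × 2.53 = 13.34
α (item deleted) = (4/3)·(1 − 8.28/13.34) = 0.51

Cronbach's alpha = 0.51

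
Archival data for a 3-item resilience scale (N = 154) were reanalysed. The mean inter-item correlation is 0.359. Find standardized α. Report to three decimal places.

Standardized α = k·r̄ / (1 + (k−1)·r̄) = 3 × 0.359 / (1 + 2 × 0.359)
  = 1.0770 / 1.7180 = 0.627

α = 0.627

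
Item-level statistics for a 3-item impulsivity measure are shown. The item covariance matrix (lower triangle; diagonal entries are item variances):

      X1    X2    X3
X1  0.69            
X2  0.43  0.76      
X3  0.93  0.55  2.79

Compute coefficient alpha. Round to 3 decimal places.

coefficient alpha = 0.711

sum of item variances = 0.69 + 0.76 + 2.79 = 4.24
Sum of the distinct covariances = 1.91
Var(T) = 4.24 + 2 × 1.91 = 8.06
α = (k/(k−1))·(1 − sum of item variances/Var(T)) = (3/2)·(1 − 4.24/8.06) = 0.711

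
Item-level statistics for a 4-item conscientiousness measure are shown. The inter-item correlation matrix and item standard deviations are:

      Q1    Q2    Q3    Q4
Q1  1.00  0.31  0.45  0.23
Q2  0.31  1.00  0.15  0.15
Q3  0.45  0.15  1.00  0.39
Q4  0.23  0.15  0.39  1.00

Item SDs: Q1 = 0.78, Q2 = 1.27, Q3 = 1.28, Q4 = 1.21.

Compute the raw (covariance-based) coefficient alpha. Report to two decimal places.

coefficient alpha = 0.58

Σσ²ᵢ = 0.78² + 1.27² + 1.28² + 1.21² = 5.3238
Covariances σ_ij = r_ij · s_i · s_j:
  σ(Q1,Q2) = 0.31 × 0.78 × 1.27 = 0.3071
  σ(Q1,Q3) = 0.45 × 0.78 × 1.28 = 0.4493
  σ(Q1,Q4) = 0.23 × 0.78 × 1.21 = 0.2171
  σ(Q2,Q3) = 0.15 × 1.27 × 1.28 = 0.2438
  σ(Q2,Q4) = 0.15 × 1.27 × 1.21 = 0.2305
  σ(Q3,Q4) = 0.39 × 1.28 × 1.21 = 0.6040
σ²_T = Σσ²ᵢ + 2·Σσ_ij = 5.3238 + 2 × 2.0518 = 9.4274
α = (4/3)·(1 − 5.3238/9.4274) = 0.58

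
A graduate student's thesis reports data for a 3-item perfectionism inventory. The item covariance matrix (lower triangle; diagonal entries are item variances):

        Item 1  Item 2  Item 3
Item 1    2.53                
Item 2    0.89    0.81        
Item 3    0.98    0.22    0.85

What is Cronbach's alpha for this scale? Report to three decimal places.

α = 0.749

sum of item variances = 2.53 + 0.81 + 0.85 = 4.19
Σ_{i<j} σ_ij = 2.09
σ²_T = 4.19 + 2 × 2.09 = 8.37
α = (k/(k−1))·(1 − sum of item variances/σ²_T) = (3/2)·(1 − 4.19/8.37) = 0.749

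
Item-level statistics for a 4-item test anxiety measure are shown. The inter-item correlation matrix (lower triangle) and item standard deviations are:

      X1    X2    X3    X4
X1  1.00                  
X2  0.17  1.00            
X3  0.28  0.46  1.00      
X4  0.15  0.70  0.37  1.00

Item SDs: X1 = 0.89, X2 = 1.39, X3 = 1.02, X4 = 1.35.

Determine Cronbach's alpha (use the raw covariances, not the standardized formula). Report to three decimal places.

α = 0.703

Σσ²ᵢ = 0.89² + 1.39² + 1.02² + 1.35² = 5.5871
Covariances σ_ij = r_ij · s_i · s_j:
  σ(X1,X2) = 0.17 × 0.89 × 1.39 = 0.2103
  σ(X1,X3) = 0.28 × 0.89 × 1.02 = 0.2542
  σ(X1,X4) = 0.15 × 0.89 × 1.35 = 0.1802
  σ(X2,X3) = 0.46 × 1.39 × 1.02 = 0.6522
  σ(X2,X4) = 0.70 × 1.39 × 1.35 = 1.3135
  σ(X3,X4) = 0.37 × 1.02 × 1.35 = 0.5095
σ²_T = Σσ²ᵢ + 2·Σσ_ij = 5.5871 + 2 × 3.1199 = 11.8269
α = (4/3)·(1 − 5.5871/11.8269) = 0.703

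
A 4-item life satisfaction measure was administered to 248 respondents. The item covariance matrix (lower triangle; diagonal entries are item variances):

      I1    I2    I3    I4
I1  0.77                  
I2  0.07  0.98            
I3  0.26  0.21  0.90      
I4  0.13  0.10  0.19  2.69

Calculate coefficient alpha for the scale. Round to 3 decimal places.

α = 0.353

Σσᵢ² = 0.77 + 0.98 + 0.90 + 2.69 = 5.34
Sum of off-diagonal covariances = 0.96
σ²_T = 5.34 + 2 × 0.96 = 7.26
α = (k/(k−1))·(1 − Σσᵢ²/σ²_T) = (4/3)·(1 − 5.34/7.26) = 0.353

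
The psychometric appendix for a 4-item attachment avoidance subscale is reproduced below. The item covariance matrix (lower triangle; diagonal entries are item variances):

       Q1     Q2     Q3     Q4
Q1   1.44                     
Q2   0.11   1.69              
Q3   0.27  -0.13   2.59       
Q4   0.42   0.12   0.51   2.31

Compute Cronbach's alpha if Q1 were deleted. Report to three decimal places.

α = 0.198

Remaining items: Q2, Q3, Q4 (k = 3).
sum of item variances = 1.69 + 2.59 + 2.31 = 6.59
Var(T) = 6.59 + 2 × 0.50 = 7.59
α (item deleted) = (3/2)·(1 − 6.59/7.59) = 0.198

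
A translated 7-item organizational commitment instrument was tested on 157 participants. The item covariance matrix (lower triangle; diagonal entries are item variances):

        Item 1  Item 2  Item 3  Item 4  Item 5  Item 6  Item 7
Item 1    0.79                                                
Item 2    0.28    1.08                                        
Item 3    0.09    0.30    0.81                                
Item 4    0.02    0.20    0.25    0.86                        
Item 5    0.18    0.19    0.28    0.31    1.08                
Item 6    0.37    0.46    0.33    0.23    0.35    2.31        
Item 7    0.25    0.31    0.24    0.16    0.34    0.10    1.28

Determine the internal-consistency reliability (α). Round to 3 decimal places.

α = 0.654

Σσ²ᵢ = 0.79 + 1.08 + 0.81 + 0.86 + 1.08 + 2.31 + 1.28 = 8.21
Sum of the distinct covariances = 5.24
total variance = 8.21 + 2 × 5.24 = 18.69
α = (k/(k−1))·(1 − Σσ²ᵢ/total variance) = (7/6)·(1 − 8.21/18.69) = 0.654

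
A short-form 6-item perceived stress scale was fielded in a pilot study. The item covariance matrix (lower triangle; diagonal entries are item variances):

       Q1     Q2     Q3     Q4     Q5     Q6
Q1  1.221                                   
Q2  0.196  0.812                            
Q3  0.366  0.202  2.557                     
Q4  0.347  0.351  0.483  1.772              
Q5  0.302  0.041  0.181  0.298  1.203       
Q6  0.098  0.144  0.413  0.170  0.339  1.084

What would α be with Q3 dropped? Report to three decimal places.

α = 0.536

Remaining items: Q1, Q2, Q4, Q5, Q6 (k = 5).
Σσᵢ² = 1.221 + 0.812 + 1.772 + 1.203 + 1.084 = 6.092
total variance = 6.092 + 2 × 2.286 = 10.664
α (item deleted) = (5/4)·(1 − 6.092/10.664) = 0.536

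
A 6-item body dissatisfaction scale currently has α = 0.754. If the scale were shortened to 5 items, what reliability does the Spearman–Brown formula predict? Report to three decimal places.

predicted reliability = 0.719

Length factor m = 5/6 = 0.8333
α' = m·α / (1 − (1−m)·α)
   = 5/6 × 0.754 / (1 − (1 − 5/6) × 0.754)
   = 0.6283 / 0.8743 = 0.719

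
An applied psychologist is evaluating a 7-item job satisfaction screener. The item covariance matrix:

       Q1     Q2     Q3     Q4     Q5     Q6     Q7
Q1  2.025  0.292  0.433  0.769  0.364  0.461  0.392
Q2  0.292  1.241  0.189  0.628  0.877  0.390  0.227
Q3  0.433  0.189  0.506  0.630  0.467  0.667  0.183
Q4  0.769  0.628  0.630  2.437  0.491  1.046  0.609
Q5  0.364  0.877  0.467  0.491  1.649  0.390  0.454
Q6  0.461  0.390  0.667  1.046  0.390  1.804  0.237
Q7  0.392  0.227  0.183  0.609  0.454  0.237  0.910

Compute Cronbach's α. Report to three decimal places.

Cronbach's α = 0.768

Σσ²ᵢ = 2.025 + 1.241 + 0.506 + 2.437 + 1.649 + 1.804 + 0.910 = 10.572
Sum of the distinct covariances = 10.196
σ²_total = 10.572 + 2 × 10.196 = 30.964
α = (k/(k−1))·(1 − Σσ²ᵢ/σ²_total) = (7/6)·(1 − 10.572/30.964) = 0.768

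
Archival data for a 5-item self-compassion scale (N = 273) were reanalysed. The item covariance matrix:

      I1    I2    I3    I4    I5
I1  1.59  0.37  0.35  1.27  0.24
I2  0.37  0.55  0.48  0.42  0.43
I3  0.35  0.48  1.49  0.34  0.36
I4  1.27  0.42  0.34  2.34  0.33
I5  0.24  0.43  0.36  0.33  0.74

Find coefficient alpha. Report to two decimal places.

coefficient alpha = 0.72

Σσᵢ² = 1.59 + 0.55 + 1.49 + 2.34 + 0.74 = 6.71
Sum of off-diagonal covariances = 4.59
σ²_total = 6.71 + 2 × 4.59 = 15.89
α = (k/(k−1))·(1 − Σσᵢ²/σ²_total) = (5/4)·(1 − 6.71/15.89) = 0.72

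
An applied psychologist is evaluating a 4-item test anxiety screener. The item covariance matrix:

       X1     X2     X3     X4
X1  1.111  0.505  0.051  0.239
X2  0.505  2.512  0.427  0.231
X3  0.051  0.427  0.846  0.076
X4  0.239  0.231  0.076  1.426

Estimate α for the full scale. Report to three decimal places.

α = 0.455

ΣVar(i) = 1.111 + 2.512 + 0.846 + 1.426 = 5.895
Sum of off-diagonal covariances = 1.529
σ²_total = 5.895 + 2 × 1.529 = 8.953
α = (k/(k−1))·(1 − ΣVar(i)/σ²_total) = (4/3)·(1 − 5.895/8.953) = 0.455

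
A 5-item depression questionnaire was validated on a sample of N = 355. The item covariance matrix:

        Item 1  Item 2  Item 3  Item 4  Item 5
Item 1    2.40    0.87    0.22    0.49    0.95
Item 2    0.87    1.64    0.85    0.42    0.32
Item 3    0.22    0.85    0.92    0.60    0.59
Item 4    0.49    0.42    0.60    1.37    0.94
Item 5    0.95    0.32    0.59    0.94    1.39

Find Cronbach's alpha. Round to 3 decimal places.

Cronbach's alpha = 0.773

Σσ²ᵢ = 2.40 + 1.64 + 0.92 + 1.37 + 1.39 = 7.72
Σ_{i<j} σ_ij = 6.25
σ²_total = 7.72 + 2 × 6.25 = 20.22
α = (k/(k−1))·(1 − Σσ²ᵢ/σ²_total) = (5/4)·(1 − 7.72/20.22) = 0.773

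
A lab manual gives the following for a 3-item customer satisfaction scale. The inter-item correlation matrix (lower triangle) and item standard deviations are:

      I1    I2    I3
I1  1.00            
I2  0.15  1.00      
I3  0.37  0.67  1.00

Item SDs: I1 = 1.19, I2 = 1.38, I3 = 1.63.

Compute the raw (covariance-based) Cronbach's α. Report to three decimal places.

Σσ²ᵢ = 1.19² + 1.38² + 1.63² = 5.9774
Covariances σ_ij = r_ij · s_i · s_j:
  σ(I1,I2) = 0.15 × 1.19 × 1.38 = 0.2463
  σ(I1,I3) = 0.37 × 1.19 × 1.63 = 0.7177
  σ(I2,I3) = 0.67 × 1.38 × 1.63 = 1.5071
σ²_T = Σσ²ᵢ + 2·Σσ_ij = 5.9774 + 2 × 2.4711 = 10.9196
α = (3/2)·(1 − 5.9774/10.9196) = 0.679

α = 0.679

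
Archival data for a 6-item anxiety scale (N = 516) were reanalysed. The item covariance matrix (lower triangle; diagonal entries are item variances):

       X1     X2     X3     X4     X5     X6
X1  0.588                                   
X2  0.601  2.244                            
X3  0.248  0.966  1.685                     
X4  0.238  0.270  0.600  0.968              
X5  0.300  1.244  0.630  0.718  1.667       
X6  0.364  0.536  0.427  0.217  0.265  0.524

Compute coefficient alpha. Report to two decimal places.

ΣVar(i) = 0.588 + 2.244 + 1.685 + 0.968 + 1.667 + 0.524 = 7.676
Σ_{i<j} σ_ij = 7.624
total variance = 7.676 + 2 × 7.624 = 22.924
α = (k/(k−1))·(1 − ΣVar(i)/total variance) = (6/5)·(1 − 7.676/22.924) = 0.80

α = 0.80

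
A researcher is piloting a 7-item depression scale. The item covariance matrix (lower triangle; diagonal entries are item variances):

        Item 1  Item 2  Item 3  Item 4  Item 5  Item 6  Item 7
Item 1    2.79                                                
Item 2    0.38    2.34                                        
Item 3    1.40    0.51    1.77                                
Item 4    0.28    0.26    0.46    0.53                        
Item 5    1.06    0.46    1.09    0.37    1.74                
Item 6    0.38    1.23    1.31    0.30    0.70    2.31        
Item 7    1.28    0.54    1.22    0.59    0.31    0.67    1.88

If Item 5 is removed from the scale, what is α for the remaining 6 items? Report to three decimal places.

α = 0.781

Remaining items: Item 1, Item 2, Item 3, Item 4, Item 6, Item 7 (k = 6).
sum of item variances = 2.79 + 2.34 + 1.77 + 0.53 + 2.31 + 1.88 = 11.62
Var(T) = 11.62 + 2 × 10.81 = 33.24
α (item deleted) = (6/5)·(1 − 11.62/33.24) = 0.781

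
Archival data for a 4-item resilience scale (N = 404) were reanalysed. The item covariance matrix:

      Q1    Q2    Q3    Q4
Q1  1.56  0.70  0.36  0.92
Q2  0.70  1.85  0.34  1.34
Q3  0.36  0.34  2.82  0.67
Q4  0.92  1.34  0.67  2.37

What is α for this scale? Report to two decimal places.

α = 0.67

ΣVar(i) = 1.56 + 1.85 + 2.82 + 2.37 = 8.60
Sum of off-diagonal covariances = 4.33
σ²_T = 8.60 + 2 × 4.33 = 17.26
α = (k/(k−1))·(1 − ΣVar(i)/σ²_T) = (4/3)·(1 − 8.60/17.26) = 0.67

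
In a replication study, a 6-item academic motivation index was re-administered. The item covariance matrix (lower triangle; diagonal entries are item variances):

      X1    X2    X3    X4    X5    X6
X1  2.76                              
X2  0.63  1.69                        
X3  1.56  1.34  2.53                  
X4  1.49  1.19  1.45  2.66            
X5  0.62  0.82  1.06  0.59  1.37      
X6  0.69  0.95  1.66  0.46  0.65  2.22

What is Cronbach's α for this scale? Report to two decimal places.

α = 0.84

Σσᵢ² = 2.76 + 1.69 + 2.53 + 2.66 + 1.37 + 2.22 = 13.23
Sum of the distinct covariances = 15.16
Var(T) = 13.23 + 2 × 15.16 = 43.55
α = (k/(k−1))·(1 − Σσᵢ²/Var(T)) = (6/5)·(1 − 13.23/43.55) = 0.84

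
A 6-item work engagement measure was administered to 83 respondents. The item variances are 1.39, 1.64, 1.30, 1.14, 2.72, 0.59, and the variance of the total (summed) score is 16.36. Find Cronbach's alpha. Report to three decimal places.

α = 0.556

ΣVar(i) = 1.39 + 1.64 + 1.30 + 1.14 + 2.72 + 0.59 = 8.78
α = (k/(k−1))·(1 − ΣVar(i)/σ²_total) = (6/5)·(1 − 8.78/16.36) = 0.556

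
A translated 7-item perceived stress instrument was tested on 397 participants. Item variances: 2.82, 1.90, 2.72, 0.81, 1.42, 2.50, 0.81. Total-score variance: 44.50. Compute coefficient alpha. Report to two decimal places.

coefficient alpha = 0.83

Σσ²ᵢ = 2.82 + 1.90 + 2.72 + 0.81 + 1.42 + 2.50 + 0.81 = 12.98
α = (k/(k−1))·(1 − Σσ²ᵢ/σ²_T) = (7/6)·(1 − 12.98/44.50) = 0.83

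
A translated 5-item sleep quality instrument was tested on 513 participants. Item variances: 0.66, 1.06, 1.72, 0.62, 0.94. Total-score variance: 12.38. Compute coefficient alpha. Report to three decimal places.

Σσ²ᵢ = 0.66 + 1.06 + 1.72 + 0.62 + 0.94 = 5.00
α = (k/(k−1))·(1 − Σσ²ᵢ/total variance) = (5/4)·(1 − 5.00/12.38) = 0.745

coefficient alpha = 0.745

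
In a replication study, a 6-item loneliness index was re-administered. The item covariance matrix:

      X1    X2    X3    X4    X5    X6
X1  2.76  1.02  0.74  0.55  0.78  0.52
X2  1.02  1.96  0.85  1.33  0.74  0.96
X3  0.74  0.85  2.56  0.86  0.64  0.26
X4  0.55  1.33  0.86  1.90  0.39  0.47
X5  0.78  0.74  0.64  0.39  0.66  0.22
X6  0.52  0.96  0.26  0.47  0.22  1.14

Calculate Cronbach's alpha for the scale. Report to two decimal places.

sum of item variances = 2.76 + 1.96 + 2.56 + 1.90 + 0.66 + 1.14 = 10.98
Σ_{i<j} σ_ij = 10.33
Var(T) = 10.98 + 2 × 10.33 = 31.64
α = (k/(k−1))·(1 − sum of item variances/Var(T)) = (6/5)·(1 − 10.98/31.64) = 0.78

α = 0.78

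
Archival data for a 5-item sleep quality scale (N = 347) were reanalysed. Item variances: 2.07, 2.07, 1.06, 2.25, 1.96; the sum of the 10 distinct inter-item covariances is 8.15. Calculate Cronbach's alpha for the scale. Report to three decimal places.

Σσ²ᵢ = 2.07 + 2.07 + 1.06 + 2.25 + 1.96 = 9.41
Sum of distinct covariances = 8.15
Var(T) = Σσ²ᵢ + 2·Σcov = 9.41 + 2 × 8.15 = 25.71
α = (5/4)·(1 − 9.41/25.71) = 0.792

Cronbach's alpha = 0.792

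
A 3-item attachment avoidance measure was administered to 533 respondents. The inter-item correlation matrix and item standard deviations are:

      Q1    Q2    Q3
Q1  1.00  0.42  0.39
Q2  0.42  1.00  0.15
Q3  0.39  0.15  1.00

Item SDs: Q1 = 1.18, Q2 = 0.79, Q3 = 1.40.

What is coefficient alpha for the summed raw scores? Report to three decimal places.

coefficient alpha = 0.565

Σσ²ᵢ = 1.18² + 0.79² + 1.40² = 3.9765
Covariances σ_ij = r_ij · s_i · s_j:
  σ(Q1,Q2) = 0.42 × 1.18 × 0.79 = 0.3915
  σ(Q1,Q3) = 0.39 × 1.18 × 1.40 = 0.6443
  σ(Q2,Q3) = 0.15 × 0.79 × 1.40 = 0.1659
σ²_T = Σσ²ᵢ + 2·Σσ_ij = 3.9765 + 2 × 1.2017 = 6.3799
α = (3/2)·(1 − 3.9765/6.3799) = 0.565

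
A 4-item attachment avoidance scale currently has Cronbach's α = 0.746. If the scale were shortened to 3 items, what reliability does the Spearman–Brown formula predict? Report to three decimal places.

predicted reliability = 0.688

Length factor m = 3/4 = 0.7500
α' = m·α / (1 − (1−m)·α)
   = 3/4 × 0.746 / (1 − (1 − 3/4) × 0.746)
   = 0.5595 / 0.8135 = 0.688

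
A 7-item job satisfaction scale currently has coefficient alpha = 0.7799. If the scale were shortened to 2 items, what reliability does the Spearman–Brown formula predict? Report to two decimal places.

Length factor m = 2/7 = 0.2857
α' = m·α / (1 − (1−m)·α)
   = 2/7 × 0.7799 / (1 − (1 − 2/7) × 0.7799)
   = 0.2228 / 0.4429 = 0.50

predicted reliability = 0.50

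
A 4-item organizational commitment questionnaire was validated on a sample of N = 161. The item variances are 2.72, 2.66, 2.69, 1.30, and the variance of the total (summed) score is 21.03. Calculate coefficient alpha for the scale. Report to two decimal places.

sum of item variances = 2.72 + 2.66 + 2.69 + 1.30 = 9.37
α = (k/(k−1))·(1 − sum of item variances/total variance) = (4/3)·(1 − 9.37/21.03) = 0.74

coefficient alpha = 0.74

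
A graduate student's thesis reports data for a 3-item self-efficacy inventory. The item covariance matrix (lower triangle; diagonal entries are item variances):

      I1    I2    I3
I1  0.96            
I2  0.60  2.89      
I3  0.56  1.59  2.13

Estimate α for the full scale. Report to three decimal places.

sum of item variances = 0.96 + 2.89 + 2.13 = 5.98
Sum of off-diagonal covariances = 2.75
σ²_T = 5.98 + 2 × 2.75 = 11.48
α = (k/(k−1))·(1 − sum of item variances/σ²_T) = (3/2)·(1 − 5.98/11.48) = 0.719

α = 0.719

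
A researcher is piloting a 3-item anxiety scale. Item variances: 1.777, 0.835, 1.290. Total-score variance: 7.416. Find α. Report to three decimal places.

sum of item variances = 1.777 + 0.835 + 1.290 = 3.902
α = (k/(k−1))·(1 − sum of item variances/σ²_T) = (3/2)·(1 − 3.902/7.416) = 0.711

α = 0.711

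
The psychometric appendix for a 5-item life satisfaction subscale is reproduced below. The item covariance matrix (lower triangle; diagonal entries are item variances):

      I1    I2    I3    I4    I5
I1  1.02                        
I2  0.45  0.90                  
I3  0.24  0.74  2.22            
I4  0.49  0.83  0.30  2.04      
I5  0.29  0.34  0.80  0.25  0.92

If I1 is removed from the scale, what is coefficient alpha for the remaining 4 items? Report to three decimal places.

Remaining items: I2, I3, I4, I5 (k = 4).
Σσ²ᵢ = 0.90 + 2.22 + 2.04 + 0.92 = 6.08
σ²_total = 6.08 + 2 × 3.26 = 12.60
α (item deleted) = (4/3)·(1 − 6.08/12.60) = 0.690

coefficient alpha = 0.690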